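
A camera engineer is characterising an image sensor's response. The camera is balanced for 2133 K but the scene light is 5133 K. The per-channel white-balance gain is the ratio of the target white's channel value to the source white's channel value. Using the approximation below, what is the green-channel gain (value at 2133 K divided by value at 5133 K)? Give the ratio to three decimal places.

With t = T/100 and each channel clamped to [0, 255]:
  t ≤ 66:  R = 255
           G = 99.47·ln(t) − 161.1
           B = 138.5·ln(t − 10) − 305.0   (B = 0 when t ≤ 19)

0.621

At 5133 K (t = 51.33):
  G = 99.47·ln 51.33 − 161.1 = 99.47·3.9383 − 161.1 = 230.640.
At 2133 K (t = 21.33):
  G = 99.47·ln 21.33 − 161.1 = 99.47·3.0601 − 161.1 = 143.290.
Gain = 143.290 / 230.640 = 0.6213 → 0.621.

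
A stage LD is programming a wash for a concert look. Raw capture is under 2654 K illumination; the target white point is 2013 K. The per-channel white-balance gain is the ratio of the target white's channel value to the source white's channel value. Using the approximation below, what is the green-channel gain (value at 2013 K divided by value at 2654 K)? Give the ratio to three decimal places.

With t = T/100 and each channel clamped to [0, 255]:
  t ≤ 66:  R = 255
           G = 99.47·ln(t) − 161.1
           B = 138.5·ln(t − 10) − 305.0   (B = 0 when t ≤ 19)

At 2654 K (t = 26.54):
  G = 99.47·ln 26.54 − 161.1 = 99.47·3.2787 − 161.1 = 165.028.
At 2013 K (t = 20.13):
  G = 99.47·ln 20.13 − 161.1 = 99.47·3.0022 − 161.1 = 137.530.
Gain = 137.530 / 165.028 = 0.8334 → 0.833.

0.833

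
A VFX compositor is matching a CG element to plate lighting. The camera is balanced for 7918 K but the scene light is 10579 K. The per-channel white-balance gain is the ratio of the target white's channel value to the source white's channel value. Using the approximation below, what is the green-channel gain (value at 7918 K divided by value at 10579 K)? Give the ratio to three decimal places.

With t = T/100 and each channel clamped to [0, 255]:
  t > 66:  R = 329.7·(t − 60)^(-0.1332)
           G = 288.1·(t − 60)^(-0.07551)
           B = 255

1.068

At 10579 K (t = 105.79):
  G = 288.1·(105.79 − 60)^(-0.07551) = 288.1·45.79^(-0.07551) = 288.1·0.74920 = 215.843.
At 7918 K (t = 79.18):
  G = 288.1·(79.18 − 60)^(-0.07551) = 288.1·19.18^(-0.07551) = 288.1·0.80008 = 230.502.
Gain = 230.502 / 215.843 = 1.0679 → 1.068.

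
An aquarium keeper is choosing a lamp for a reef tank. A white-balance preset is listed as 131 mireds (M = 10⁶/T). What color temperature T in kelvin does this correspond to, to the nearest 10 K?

T = 10⁶ / 131 = 7633.59 K → 7630 K.

7630 K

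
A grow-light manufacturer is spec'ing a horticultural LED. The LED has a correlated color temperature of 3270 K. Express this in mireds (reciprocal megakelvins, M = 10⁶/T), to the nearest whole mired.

306 mireds

M = 10⁶ / 3270 = 305.810 → 306 mireds.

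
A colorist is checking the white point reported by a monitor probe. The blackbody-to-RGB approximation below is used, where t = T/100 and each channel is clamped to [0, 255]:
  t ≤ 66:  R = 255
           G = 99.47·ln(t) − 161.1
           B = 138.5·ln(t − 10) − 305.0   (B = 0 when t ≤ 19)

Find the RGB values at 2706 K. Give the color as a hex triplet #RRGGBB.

t = 2706/100 = 27.06; the t ≤ 66 branch applies.
R = 255 by definition for t ≤ 66.
G = 99.47·ln 27.06 − 161.1 = 99.47·3.2981 − 161.1 = 166.958.
B = 138.5·ln(27.06 − 10) − 305.0 = 138.5·ln 17.06 − 305.0 = 138.5·2.8367 − 305.0 = 87.888.
Rounded: (255, 167, 88).
In hex: #FFA758.

#FFA758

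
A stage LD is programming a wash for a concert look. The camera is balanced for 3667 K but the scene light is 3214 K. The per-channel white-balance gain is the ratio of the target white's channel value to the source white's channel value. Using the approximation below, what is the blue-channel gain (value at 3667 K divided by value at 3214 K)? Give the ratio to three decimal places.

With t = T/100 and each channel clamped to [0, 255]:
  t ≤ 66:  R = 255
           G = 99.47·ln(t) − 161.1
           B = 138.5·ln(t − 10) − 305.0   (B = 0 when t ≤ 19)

At 3214 K (t = 32.14):
  B = 138.5·ln(32.14 − 10) − 305.0 = 138.5·ln 22.14 − 305.0 = 138.5·3.0974 − 305.0 = 123.988.
At 3667 K (t = 36.67):
  B = 138.5·ln(36.67 − 10) − 305.0 = 138.5·ln 26.67 − 305.0 = 138.5·3.2835 − 305.0 = 149.770.
Gain = 149.770 / 123.988 = 1.2079 → 1.208.

1.208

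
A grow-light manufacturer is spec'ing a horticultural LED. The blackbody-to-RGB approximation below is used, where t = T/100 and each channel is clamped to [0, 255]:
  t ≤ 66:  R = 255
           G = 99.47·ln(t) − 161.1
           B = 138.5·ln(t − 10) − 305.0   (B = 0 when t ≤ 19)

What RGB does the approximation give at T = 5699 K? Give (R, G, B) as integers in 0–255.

(255, 241, 228)

t = 5699/100 = 56.99; the t ≤ 66 branch applies.
R = 255 by definition for t ≤ 66.
G = 99.47·ln 56.99 − 161.1 = 99.47·4.0429 − 161.1 = 241.045.
B = 138.5·ln(56.99 − 10) − 305.0 = 138.5·ln 46.99 − 305.0 = 138.5·3.8499 − 305.0 = 228.216.
Rounded: (255, 241, 228).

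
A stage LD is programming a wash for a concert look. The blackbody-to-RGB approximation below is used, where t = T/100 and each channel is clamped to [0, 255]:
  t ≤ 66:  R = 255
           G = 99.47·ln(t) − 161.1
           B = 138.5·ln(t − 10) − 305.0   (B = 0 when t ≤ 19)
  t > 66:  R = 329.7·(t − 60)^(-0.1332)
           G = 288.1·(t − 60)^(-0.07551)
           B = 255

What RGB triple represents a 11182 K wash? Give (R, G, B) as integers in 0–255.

t = 11182/100 = 111.82; the t > 66 branch applies.
R = 329.7·(111.82 − 60)^(-0.1332) = 329.7·51.82^(-0.1332) = 329.7·0.59106 = 194.871.
G = 288.1·(111.82 − 60)^(-0.07551) = 288.1·51.82^(-0.07551) = 288.1·0.74223 = 213.836.
B = 255 by definition for t > 66.
Rounded: (195, 214, 255).

(195, 214, 255)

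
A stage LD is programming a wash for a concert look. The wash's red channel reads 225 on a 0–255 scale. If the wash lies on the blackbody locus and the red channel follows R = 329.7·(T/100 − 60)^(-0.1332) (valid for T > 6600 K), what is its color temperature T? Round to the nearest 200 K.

(t − 60)^(-0.1332) = 225/329.7 = 0.68244.
t − 60 = 0.68244^(1/-0.1332) = 0.68244^(-7.508) = 17.610, so t = 77.610.
T = 100·t = 7761 K → 7800 K to the nearest 200 K.

7800 K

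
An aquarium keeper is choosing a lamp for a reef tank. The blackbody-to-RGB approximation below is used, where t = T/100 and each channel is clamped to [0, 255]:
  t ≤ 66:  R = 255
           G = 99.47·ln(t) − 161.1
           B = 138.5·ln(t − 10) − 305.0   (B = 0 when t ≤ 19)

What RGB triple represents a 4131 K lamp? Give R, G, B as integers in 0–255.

t = 4131/100 = 41.31; the t ≤ 66 branch applies.
R = 255 by definition for t ≤ 66.
G = 99.47·ln 41.31 − 161.1 = 99.47·3.7211 − 161.1 = 209.038.
B = 138.5·ln(41.31 − 10) − 305.0 = 138.5·ln 31.31 − 305.0 = 138.5·3.4439 − 305.0 = 171.985.
Rounded: (255, 209, 172).

R=255, G=209, B=172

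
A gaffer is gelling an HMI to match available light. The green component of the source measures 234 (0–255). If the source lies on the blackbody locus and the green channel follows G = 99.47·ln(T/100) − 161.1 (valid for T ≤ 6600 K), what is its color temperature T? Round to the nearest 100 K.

ln t = (234 + 161.1) / 99.47 = 3.9721.
t = e^3.9721 = 53.093.
T = 100·t = 5309 K → 5300 K to the nearest 100 K.

5300 K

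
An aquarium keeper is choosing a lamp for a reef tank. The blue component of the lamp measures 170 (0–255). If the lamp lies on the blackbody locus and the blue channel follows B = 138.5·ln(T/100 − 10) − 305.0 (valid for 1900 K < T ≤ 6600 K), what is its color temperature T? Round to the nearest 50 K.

4100 K

ln(t − 10) = (170 + 305.0) / 138.5 = 3.4296.
t − 10 = e^3.4296 = 30.864, so t = 40.864.
T = 100·t = 4086 K → 4100 K to the nearest 50 K.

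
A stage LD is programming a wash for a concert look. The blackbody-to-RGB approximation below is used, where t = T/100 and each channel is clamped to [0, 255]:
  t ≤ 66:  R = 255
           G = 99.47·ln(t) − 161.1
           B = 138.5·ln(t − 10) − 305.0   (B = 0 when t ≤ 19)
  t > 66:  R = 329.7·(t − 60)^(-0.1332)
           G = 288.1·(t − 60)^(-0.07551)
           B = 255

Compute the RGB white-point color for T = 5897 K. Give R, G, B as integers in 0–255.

t = 5897/100 = 58.97; the t ≤ 66 branch applies.
R = 255 by definition for t ≤ 66.
G = 99.47·ln 58.97 − 161.1 = 99.47·4.0770 − 161.1 = 244.442.
B = 138.5·ln(58.97 − 10) − 305.0 = 138.5·ln 48.97 − 305.0 = 138.5·3.8912 − 305.0 = 233.932.
Rounded: (255, 244, 234).

R=255, G=244, B=234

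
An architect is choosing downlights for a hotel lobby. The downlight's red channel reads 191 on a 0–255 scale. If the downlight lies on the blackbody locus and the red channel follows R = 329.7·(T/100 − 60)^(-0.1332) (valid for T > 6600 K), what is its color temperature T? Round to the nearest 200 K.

(t − 60)^(-0.1332) = 191/329.7 = 0.57931.
t − 60 = 0.57931^(1/-0.1332) = 0.57931^(-7.508) = 60.245, so t = 120.245.
T = 100·t = 12025 K → 12000 K to the nearest 200 K.

12000 K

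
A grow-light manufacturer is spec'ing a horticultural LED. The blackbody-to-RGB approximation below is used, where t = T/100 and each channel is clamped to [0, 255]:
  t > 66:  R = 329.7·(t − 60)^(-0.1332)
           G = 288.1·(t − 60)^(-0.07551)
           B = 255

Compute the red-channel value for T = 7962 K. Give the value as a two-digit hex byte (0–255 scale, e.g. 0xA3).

0xDE

t = 7962/100 = 79.62; the t > 66 branch applies.
R = 329.7·(79.62 − 60)^(-0.1332) = 329.7·19.62^(-0.1332) = 329.7·0.67269 = 221.785.
Rounded: 222; in hex, 0xDE.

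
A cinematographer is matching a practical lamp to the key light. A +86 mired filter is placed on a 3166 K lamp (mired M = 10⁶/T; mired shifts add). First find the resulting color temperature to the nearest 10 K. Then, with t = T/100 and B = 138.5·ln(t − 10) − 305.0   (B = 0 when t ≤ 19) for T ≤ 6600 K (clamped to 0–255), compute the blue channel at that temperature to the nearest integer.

M_in = 10⁶/3166 = 315.86; M_out = 315.86 + (+86) = 401.86.
T_out = 10⁶/401.86 = 2488.5 K → 2490 K; t = 24.9.
B = 138.5·ln(24.9 − 10) − 305.0 = 138.5·ln 14.9 − 305.0 = 138.5·2.7014 − 305.0 = 69.139.
Rounded: 69.

69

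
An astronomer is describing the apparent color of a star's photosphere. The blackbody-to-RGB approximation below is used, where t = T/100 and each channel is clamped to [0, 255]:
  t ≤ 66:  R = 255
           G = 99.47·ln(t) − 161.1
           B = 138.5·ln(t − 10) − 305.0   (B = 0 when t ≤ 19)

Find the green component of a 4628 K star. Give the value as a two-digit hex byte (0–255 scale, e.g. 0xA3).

t = 4628/100 = 46.28; the t ≤ 66 branch applies.
G = 99.47·ln 46.28 − 161.1 = 99.47·3.8347 − 161.1 = 220.339.
Rounded: 220; in hex, 0xDC.

0xDC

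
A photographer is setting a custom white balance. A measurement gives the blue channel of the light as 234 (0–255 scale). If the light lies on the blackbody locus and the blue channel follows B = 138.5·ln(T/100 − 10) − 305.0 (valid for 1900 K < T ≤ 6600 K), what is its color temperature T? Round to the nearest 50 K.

ln(t − 10) = (234 + 305.0) / 138.5 = 3.8917.
t − 10 = e^3.8917 = 48.994, so t = 58.994.
T = 100·t = 5899 K → 5900 K to the nearest 50 K.

5900 K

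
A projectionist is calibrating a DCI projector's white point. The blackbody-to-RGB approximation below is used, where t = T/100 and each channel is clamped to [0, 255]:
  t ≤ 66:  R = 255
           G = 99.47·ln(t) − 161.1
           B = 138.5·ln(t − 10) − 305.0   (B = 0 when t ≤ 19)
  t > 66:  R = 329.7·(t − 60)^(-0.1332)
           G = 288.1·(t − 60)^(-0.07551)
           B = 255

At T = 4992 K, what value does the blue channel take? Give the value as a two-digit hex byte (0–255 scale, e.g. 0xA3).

0xCE

t = 4992/100 = 49.92; the t ≤ 66 branch applies.
B = 138.5·ln(49.92 − 10) − 305.0 = 138.5·ln 39.92 − 305.0 = 138.5·3.6869 − 305.0 = 205.633.
Rounded: 206; in hex, 0xCE.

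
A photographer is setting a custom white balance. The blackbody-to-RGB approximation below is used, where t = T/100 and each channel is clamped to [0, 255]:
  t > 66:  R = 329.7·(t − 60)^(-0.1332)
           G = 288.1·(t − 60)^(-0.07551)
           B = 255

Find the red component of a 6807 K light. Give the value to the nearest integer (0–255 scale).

250

t = 6807/100 = 68.07; the t > 66 branch applies.
R = 329.7·(68.07 − 60)^(-0.1332) = 329.7·8.07^(-0.1332) = 329.7·0.75719 = 249.645.
Rounded: 250.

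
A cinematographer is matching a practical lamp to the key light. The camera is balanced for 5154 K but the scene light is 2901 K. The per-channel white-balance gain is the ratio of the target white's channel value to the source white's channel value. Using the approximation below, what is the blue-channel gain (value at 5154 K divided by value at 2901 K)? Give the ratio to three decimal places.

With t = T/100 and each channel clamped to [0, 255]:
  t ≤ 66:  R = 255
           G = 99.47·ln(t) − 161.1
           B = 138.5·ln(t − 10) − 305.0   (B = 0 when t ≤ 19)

At 2901 K (t = 29.01):
  B = 138.5·ln(29.01 − 10) − 305.0 = 138.5·ln 19.01 − 305.0 = 138.5·2.9450 − 305.0 = 102.878.
At 5154 K (t = 51.54):
  B = 138.5·ln(51.54 − 10) − 305.0 = 138.5·ln 41.54 − 305.0 = 138.5·3.7267 − 305.0 = 211.142.
Gain = 211.142 / 102.878 = 2.0524 → 2.052.

2.052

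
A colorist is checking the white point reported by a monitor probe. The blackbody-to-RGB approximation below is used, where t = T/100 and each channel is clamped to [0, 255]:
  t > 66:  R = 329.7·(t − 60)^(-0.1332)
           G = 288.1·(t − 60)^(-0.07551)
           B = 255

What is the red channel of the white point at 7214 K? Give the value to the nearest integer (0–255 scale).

t = 7214/100 = 72.14; the t > 66 branch applies.
R = 329.7·(72.14 − 60)^(-0.1332) = 329.7·12.14^(-0.1332) = 329.7·0.71710 = 236.429.
Rounded: 236.

236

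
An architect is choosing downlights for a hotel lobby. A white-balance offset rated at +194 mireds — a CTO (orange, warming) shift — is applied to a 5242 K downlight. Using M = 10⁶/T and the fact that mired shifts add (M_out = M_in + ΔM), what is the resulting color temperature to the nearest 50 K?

2600 K

M_in = 10⁶/5242 = 190.77 mireds.
M_out = 190.77 + (+194) = 384.77 mireds.
T_out = 10⁶/384.77 = 2599.0 K → 2600 K.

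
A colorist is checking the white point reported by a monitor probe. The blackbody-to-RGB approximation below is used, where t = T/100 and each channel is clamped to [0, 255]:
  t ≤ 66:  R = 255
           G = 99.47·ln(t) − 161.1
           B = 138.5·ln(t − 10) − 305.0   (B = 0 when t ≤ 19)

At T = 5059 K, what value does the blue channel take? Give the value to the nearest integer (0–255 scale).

t = 5059/100 = 50.59; the t ≤ 66 branch applies.
B = 138.5·ln(50.59 − 10) − 305.0 = 138.5·ln 40.59 − 305.0 = 138.5·3.7035 − 305.0 = 207.938.
Rounded: 208.

208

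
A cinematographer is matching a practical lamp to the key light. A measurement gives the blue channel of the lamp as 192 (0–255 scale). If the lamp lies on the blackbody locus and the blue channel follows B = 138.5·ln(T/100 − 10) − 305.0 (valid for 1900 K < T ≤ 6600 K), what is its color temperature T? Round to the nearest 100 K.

4600 K

ln(t − 10) = (192 + 305.0) / 138.5 = 3.5884.
t − 10 = e^3.5884 = 36.178, so t = 46.178.
T = 100·t = 4618 K → 4600 K to the nearest 100 K.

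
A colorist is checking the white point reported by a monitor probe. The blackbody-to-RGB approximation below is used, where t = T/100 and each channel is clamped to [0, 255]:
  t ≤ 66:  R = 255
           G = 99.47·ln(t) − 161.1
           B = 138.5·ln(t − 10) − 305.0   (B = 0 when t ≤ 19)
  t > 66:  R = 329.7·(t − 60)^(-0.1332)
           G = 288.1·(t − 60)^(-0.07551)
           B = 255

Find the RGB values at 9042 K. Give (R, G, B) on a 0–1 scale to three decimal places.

t = 9042/100 = 90.42; the t > 66 branch applies.
R = 329.7·(90.42 − 60)^(-0.1332) = 329.7·30.42^(-0.1332) = 329.7·0.63452 = 209.200.
G = 288.1·(90.42 − 60)^(-0.07551) = 288.1·30.42^(-0.07551) = 288.1·0.77269 = 222.613.
B = 255 by definition for t > 66.
Dividing each by 255: (0.8204, 0.8730, 1.0000) → (0.820, 0.873, 1.000).

(0.820, 0.873, 1.000)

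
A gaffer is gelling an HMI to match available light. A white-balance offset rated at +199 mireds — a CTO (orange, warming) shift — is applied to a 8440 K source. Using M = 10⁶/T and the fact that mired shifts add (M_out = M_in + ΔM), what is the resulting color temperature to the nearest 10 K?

M_in = 10⁶/8440 = 118.48 mireds.
M_out = 118.48 + (+199) = 317.48 mireds.
T_out = 10⁶/317.48 = 3149.8 K → 3150 K.

3150 K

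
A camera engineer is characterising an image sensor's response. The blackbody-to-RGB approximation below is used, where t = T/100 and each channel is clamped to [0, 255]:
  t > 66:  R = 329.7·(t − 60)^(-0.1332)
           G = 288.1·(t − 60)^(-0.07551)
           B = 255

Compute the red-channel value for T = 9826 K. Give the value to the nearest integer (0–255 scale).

203

t = 9826/100 = 98.26; the t > 66 branch applies.
R = 329.7·(98.26 − 60)^(-0.1332) = 329.7·38.26^(-0.1332) = 329.7·0.61543 = 202.907.
Rounded: 203.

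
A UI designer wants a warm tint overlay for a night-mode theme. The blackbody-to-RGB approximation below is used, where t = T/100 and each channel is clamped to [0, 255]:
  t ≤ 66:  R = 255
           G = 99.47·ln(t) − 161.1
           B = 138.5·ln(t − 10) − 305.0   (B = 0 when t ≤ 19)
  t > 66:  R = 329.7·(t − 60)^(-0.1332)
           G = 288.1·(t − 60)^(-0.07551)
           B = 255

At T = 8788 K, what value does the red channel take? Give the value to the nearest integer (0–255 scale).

t = 8788/100 = 87.88; the t > 66 branch applies.
R = 329.7·(87.88 − 60)^(-0.1332) = 329.7·27.88^(-0.1332) = 329.7·0.64193 = 211.644.
Rounded: 212.

212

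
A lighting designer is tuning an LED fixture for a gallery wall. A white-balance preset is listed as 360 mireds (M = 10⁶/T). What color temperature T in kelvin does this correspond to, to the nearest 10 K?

T = 10⁶ / 360 = 2777.78 K → 2780 K.

2780 K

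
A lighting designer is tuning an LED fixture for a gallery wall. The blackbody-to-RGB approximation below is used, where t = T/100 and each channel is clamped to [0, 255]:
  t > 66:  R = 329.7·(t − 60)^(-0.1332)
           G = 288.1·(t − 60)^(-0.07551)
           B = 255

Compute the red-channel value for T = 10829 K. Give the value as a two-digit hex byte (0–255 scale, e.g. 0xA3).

0xC5

t = 10829/100 = 108.29; the t > 66 branch applies.
R = 329.7·(108.29 − 60)^(-0.1332) = 329.7·48.29^(-0.1332) = 329.7·0.59664 = 196.711.
Rounded: 197; in hex, 0xC5.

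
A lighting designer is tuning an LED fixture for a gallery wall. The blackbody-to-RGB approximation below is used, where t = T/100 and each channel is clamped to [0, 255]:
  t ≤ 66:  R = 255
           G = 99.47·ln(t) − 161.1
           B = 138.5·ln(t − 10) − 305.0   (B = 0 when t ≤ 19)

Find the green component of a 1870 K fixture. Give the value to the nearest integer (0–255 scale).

t = 1870/100 = 18.7; the t ≤ 66 branch applies.
G = 99.47·ln 18.7 − 161.1 = 99.47·2.9285 − 161.1 = 130.200.
Rounded: 130.

130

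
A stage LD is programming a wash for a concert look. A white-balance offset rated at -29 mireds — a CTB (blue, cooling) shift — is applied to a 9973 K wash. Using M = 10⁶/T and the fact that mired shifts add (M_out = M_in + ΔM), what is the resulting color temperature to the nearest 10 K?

14030 K

M_in = 10⁶/9973 = 100.27 mireds.
M_out = 100.27 + (-29) = 71.27 mireds.
T_out = 10⁶/71.27 = 14031.0 K → 14030 K.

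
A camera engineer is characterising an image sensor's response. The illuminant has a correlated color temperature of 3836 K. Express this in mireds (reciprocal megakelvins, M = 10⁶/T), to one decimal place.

M = 10⁶ / 3836 = 260.688 → 260.7 mireds.

260.7 mireds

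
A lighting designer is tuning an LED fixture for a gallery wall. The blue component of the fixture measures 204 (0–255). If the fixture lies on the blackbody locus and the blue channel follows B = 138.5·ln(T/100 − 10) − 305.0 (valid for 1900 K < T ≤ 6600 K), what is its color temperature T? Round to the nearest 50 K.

4950 K

ln(t − 10) = (204 + 305.0) / 138.5 = 3.6751.
t − 10 = e^3.6751 = 39.452, so t = 49.452.
T = 100·t = 4945 K → 4950 K to the nearest 50 K.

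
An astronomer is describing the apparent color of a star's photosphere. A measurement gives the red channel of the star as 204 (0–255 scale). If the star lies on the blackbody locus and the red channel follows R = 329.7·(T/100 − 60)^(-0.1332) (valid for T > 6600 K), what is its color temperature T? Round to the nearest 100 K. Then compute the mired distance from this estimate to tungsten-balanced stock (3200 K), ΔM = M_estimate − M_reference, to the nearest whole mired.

(t − 60)^(-0.1332) = 204/329.7 = 0.61874.
t − 60 = 0.61874^(1/-0.1332) = 0.61874^(-7.508) = 36.748, so t = 96.748.
T = 100·t = 9675 K → 9700 K to the nearest 100 K.
M_estimate = 10⁶/9700 = 103.09; M_reference = 10⁶/3200 = 312.50.
ΔM = 103.09 − 312.50 = -209.41 → -209 mireds.

-209 mireds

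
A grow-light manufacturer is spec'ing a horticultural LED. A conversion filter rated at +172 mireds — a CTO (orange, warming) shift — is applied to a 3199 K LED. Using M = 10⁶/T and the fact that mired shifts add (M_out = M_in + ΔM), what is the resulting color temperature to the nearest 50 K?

2050 K

M_in = 10⁶/3199 = 312.60 mireds.
M_out = 312.60 + (+172) = 484.60 mireds.
T_out = 10⁶/484.60 = 2063.6 K → 2050 K.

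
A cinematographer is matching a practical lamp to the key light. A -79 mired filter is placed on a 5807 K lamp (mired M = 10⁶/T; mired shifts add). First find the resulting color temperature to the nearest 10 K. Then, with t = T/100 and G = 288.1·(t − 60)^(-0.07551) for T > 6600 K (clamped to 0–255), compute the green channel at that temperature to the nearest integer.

215

M_in = 10⁶/5807 = 172.21; M_out = 172.21 + (-79) = 93.21.
T_out = 10⁶/93.21 = 10728.9 K → 10730 K; t = 107.3.
G = 288.1·(107.3 − 60)^(-0.07551) = 288.1·47.3^(-0.07551) = 288.1·0.74736 = 215.315.
Rounded: 215.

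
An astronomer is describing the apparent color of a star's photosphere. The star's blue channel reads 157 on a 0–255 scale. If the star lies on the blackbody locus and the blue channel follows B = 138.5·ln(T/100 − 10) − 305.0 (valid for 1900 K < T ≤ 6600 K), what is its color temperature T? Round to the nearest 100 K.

ln(t − 10) = (157 + 305.0) / 138.5 = 3.3357.
t − 10 = e^3.3357 = 28.099, so t = 38.099.
T = 100·t = 3810 K → 3800 K to the nearest 100 K.

3800 K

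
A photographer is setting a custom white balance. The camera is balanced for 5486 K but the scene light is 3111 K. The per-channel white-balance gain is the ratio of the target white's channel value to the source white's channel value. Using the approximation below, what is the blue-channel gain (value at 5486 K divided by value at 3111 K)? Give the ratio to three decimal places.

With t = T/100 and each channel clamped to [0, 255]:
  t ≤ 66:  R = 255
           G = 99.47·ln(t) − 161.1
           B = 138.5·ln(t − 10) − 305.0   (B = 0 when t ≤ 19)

At 3111 K (t = 31.11):
  B = 138.5·ln(31.11 − 10) − 305.0 = 138.5·ln 21.11 − 305.0 = 138.5·3.0497 − 305.0 = 117.390.
At 5486 K (t = 54.86):
  B = 138.5·ln(54.86 − 10) − 305.0 = 138.5·ln 44.86 − 305.0 = 138.5·3.8035 − 305.0 = 221.791.
Gain = 221.791 / 117.390 = 1.8894 → 1.889.

1.889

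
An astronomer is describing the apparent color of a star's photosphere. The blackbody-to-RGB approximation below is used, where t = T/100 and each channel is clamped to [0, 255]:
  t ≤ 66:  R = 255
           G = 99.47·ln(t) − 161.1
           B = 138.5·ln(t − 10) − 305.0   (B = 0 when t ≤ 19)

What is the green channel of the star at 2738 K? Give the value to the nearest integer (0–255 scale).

168

t = 2738/100 = 27.38; the t ≤ 66 branch applies.
G = 99.47·ln 27.38 − 161.1 = 99.47·3.3098 − 161.1 = 168.127.
Rounded: 168.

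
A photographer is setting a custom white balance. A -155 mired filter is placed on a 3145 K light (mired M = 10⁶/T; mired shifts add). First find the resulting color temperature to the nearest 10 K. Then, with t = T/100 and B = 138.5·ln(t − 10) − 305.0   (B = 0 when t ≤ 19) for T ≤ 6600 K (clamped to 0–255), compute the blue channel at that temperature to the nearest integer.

M_in = 10⁶/3145 = 317.97; M_out = 317.97 + (-155) = 162.97.
T_out = 10⁶/162.97 = 6136.3 K → 6140 K; t = 61.4.
B = 138.5·ln(61.4 − 10) − 305.0 = 138.5·ln 51.4 − 305.0 = 138.5·3.9396 − 305.0 = 240.640.
Rounded: 241.

241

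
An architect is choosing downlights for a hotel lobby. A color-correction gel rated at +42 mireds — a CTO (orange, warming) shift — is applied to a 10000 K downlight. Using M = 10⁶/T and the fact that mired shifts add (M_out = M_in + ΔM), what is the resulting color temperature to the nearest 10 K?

M_in = 10⁶/10000 = 100.00 mireds.
M_out = 100.00 + (+42) = 142.00 mireds.
T_out = 10⁶/142.00 = 7042.3 K → 7040 K.

7040 K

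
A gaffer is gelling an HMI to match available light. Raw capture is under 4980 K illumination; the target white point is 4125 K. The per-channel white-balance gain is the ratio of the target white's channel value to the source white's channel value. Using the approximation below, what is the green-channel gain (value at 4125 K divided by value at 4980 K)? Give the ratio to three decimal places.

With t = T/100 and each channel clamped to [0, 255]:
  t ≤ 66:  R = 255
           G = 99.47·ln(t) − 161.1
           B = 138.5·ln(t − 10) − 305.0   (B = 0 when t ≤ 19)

At 4980 K (t = 49.8):
  G = 99.47·ln 49.8 − 161.1 = 99.47·3.9080 − 161.1 = 227.630.
At 4125 K (t = 41.25):
  G = 99.47·ln 41.25 − 161.1 = 99.47·3.7197 − 161.1 = 208.894.
Gain = 208.894 / 227.630 = 0.9177 → 0.918.

0.918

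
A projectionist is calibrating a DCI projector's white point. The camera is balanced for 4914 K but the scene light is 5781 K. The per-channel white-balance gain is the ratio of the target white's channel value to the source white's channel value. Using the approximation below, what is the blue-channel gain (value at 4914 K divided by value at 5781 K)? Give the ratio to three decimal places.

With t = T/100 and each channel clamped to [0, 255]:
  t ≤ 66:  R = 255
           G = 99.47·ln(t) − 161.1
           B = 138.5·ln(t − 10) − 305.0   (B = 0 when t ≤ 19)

At 5781 K (t = 57.81):
  B = 138.5·ln(57.81 − 10) − 305.0 = 138.5·ln 47.81 − 305.0 = 138.5·3.8672 − 305.0 = 230.612.
At 4914 K (t = 49.14):
  B = 138.5·ln(49.14 − 10) − 305.0 = 138.5·ln 39.14 − 305.0 = 138.5·3.6671 − 305.0 = 202.900.
Gain = 202.900 / 230.612 = 0.8798 → 0.880.

0.880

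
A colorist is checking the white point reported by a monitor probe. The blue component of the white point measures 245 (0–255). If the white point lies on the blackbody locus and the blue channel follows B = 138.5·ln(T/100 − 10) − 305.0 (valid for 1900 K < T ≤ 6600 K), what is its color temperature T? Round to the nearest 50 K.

ln(t − 10) = (245 + 305.0) / 138.5 = 3.9711.
t − 10 = e^3.9711 = 53.044, so t = 63.044.
T = 100·t = 6304 K → 6300 K to the nearest 50 K.

6300 K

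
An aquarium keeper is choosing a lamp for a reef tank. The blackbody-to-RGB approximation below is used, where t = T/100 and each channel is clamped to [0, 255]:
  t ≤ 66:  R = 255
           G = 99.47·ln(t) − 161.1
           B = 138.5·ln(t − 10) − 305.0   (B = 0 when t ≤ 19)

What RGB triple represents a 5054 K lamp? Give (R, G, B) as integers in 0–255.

t = 5054/100 = 50.54; the t ≤ 66 branch applies.
R = 255 by definition for t ≤ 66.
G = 99.47·ln 50.54 − 161.1 = 99.47·3.9228 − 161.1 = 229.097.
B = 138.5·ln(50.54 − 10) − 305.0 = 138.5·ln 40.54 − 305.0 = 138.5·3.7023 − 305.0 = 207.767.
Rounded: (255, 229, 208).

(255, 229, 208)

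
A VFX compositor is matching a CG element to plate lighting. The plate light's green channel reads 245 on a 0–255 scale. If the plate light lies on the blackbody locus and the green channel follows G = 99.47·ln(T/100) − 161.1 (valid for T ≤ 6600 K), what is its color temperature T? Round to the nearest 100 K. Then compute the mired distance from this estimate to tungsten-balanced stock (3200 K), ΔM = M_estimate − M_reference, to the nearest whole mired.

-143 mireds

ln t = (245 + 161.1) / 99.47 = 4.0826.
t = e^4.0826 = 59.302.
T = 100·t = 5930 K → 5900 K to the nearest 100 K.
M_estimate = 10⁶/5900 = 169.49; M_reference = 10⁶/3200 = 312.50.
ΔM = 169.49 − 312.50 = -143.01 → -143 mireds.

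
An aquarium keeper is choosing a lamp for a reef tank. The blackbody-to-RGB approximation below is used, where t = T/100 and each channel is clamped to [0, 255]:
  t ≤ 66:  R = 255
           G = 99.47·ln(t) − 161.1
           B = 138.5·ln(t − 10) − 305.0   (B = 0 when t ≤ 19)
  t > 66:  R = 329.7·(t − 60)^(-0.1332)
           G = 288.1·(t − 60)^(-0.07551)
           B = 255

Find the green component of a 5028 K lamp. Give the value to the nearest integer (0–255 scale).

t = 5028/100 = 50.28; the t ≤ 66 branch applies.
G = 99.47·ln 50.28 − 161.1 = 99.47·3.9176 − 161.1 = 228.584.
Rounded: 229.

229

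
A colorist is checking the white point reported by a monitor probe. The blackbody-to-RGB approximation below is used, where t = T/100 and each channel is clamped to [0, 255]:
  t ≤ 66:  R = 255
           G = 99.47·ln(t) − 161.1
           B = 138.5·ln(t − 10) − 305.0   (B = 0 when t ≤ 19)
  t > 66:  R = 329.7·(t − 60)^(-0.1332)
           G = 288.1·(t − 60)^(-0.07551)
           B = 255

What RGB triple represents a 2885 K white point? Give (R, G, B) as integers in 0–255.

(255, 173, 102)

t = 2885/100 = 28.85; the t ≤ 66 branch applies.
R = 255 by definition for t ≤ 66.
G = 99.47·ln 28.85 − 161.1 = 99.47·3.3621 − 161.1 = 173.329.
B = 138.5·ln(28.85 − 10) − 305.0 = 138.5·ln 18.85 − 305.0 = 138.5·2.9365 − 305.0 = 101.707.
Rounded: (255, 173, 102).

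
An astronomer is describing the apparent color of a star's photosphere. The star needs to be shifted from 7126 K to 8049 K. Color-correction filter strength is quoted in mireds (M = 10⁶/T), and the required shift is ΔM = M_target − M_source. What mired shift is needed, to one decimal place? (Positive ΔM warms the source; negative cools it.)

-16.1 mireds

M_source = 10⁶/7126 = 140.331; M_target = 10⁶/8049 = 124.239.
ΔM = 124.239 − 140.331 = -16.092 → -16.1 mireds, a cooling shift.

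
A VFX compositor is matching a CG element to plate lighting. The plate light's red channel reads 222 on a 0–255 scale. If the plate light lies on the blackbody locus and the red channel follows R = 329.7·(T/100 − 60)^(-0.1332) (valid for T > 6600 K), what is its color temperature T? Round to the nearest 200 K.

(t − 60)^(-0.1332) = 222/329.7 = 0.67334.
t − 60 = 0.67334^(1/-0.1332) = 0.67334^(-7.508) = 19.478, so t = 79.478.
T = 100·t = 7948 K → 8000 K to the nearest 200 K.

8000 K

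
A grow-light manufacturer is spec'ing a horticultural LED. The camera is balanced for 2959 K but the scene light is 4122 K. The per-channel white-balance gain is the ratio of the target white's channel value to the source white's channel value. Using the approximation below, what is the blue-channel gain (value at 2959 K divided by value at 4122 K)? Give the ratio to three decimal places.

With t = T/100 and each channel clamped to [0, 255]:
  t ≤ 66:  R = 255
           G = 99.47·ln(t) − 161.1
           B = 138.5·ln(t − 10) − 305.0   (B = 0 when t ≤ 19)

0.624

At 4122 K (t = 41.22):
  B = 138.5·ln(41.22 − 10) − 305.0 = 138.5·ln 31.22 − 305.0 = 138.5·3.4411 − 305.0 = 171.587.
At 2959 K (t = 29.59):
  B = 138.5·ln(29.59 − 10) − 305.0 = 138.5·ln 19.59 − 305.0 = 138.5·2.9750 − 305.0 = 107.040.
Gain = 107.040 / 171.587 = 0.6238 → 0.624.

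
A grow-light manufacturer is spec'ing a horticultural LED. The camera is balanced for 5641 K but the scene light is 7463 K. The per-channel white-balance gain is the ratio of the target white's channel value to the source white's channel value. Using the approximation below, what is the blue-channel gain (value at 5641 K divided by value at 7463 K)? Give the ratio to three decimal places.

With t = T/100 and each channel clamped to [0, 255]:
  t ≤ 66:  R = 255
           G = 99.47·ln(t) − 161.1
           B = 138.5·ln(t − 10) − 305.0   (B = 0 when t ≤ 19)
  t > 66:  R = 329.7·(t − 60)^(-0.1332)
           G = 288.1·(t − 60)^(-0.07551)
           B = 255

At 7463 K (t = 74.63):
  B = 255 by definition for t > 66.
At 5641 K (t = 56.41):
  B = 138.5·ln(56.41 − 10) − 305.0 = 138.5·ln 46.41 − 305.0 = 138.5·3.8375 − 305.0 = 226.496.
Gain = 226.496 / 255.000 = 0.8882 → 0.888.

0.888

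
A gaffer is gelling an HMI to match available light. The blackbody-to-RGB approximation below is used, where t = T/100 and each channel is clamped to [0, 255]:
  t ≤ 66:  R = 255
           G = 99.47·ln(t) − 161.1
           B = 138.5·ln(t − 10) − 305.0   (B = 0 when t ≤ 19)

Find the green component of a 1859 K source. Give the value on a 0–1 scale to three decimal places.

t = 1859/100 = 18.59; the t ≤ 66 branch applies.
G = 99.47·ln 18.59 − 161.1 = 99.47·2.9226 − 161.1 = 129.613.
On a 0–1 scale: 129.613/255 = 0.5083 → 0.508.

0.508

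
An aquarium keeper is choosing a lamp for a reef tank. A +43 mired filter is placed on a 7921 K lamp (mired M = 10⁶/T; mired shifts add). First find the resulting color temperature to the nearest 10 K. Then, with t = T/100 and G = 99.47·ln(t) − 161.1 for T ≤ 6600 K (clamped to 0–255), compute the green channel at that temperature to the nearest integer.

M_in = 10⁶/7921 = 126.25; M_out = 126.25 + (+43) = 169.25.
T_out = 10⁶/169.25 = 5908.5 K → 5910 K; t = 59.1.
G = 99.47·ln 59.1 − 161.1 = 99.47·4.0792 − 161.1 = 244.661.
Rounded: 245.

245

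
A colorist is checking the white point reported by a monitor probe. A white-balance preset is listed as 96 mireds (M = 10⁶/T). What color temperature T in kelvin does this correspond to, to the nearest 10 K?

T = 10⁶ / 96 = 10416.67 K → 10420 K.

10420 K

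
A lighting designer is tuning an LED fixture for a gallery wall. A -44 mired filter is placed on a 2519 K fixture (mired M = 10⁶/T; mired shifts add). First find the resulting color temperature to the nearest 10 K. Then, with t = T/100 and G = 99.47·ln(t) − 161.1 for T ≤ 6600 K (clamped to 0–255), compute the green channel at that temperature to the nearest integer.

M_in = 10⁶/2519 = 396.98; M_out = 396.98 + (-44) = 352.98.
T_out = 10⁶/352.98 = 2833.0 K → 2830 K; t = 28.3.
G = 99.47·ln 28.3 − 161.1 = 99.47·3.3429 − 161.1 = 171.414.
Rounded: 171.

171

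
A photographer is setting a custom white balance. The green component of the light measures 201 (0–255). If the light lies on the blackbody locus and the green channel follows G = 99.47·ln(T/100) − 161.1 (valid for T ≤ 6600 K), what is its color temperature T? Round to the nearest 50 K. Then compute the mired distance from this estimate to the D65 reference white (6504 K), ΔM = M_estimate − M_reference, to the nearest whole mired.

ln t = (201 + 161.1) / 99.47 = 3.6403.
t = e^3.6403 = 38.103.
T = 100·t = 3810 K → 3800 K to the nearest 50 K.
M_estimate = 10⁶/3800 = 263.16; M_reference = 10⁶/6504 = 153.75.
ΔM = 263.16 − 153.75 = 109.41 → +109 mireds.

+109 mireds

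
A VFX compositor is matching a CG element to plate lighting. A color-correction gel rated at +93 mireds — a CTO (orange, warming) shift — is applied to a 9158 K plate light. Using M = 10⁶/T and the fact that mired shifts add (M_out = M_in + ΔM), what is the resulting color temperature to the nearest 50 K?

4950 K

M_in = 10⁶/9158 = 109.19 mireds.
M_out = 109.19 + (+93) = 202.19 mireds.
T_out = 10⁶/202.19 = 4945.7 K → 4950 K.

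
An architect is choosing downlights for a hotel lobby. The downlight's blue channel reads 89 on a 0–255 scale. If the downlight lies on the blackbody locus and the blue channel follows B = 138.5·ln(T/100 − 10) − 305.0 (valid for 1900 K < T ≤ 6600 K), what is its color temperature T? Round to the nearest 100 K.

2700 K

ln(t − 10) = (89 + 305.0) / 138.5 = 2.8448.
t − 10 = e^2.8448 = 17.198, so t = 27.198.
T = 100·t = 2720 K → 2700 K to the nearest 100 K.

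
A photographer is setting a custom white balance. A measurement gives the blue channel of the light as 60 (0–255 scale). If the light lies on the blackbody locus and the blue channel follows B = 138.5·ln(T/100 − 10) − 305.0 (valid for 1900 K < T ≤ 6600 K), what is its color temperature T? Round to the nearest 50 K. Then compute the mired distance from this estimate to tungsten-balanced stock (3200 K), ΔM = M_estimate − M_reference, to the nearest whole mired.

ln(t − 10) = (60 + 305.0) / 138.5 = 2.6354.
t − 10 = e^2.6354 = 13.949, so t = 23.949.
T = 100·t = 2395 K → 2400 K to the nearest 50 K.
M_estimate = 10⁶/2400 = 416.67; M_reference = 10⁶/3200 = 312.50.
ΔM = 416.67 − 312.50 = 104.17 → +104 mireds.

+104 mireds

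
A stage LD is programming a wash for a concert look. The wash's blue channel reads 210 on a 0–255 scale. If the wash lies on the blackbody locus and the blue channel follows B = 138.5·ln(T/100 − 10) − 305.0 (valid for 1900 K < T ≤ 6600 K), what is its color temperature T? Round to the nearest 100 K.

5100 K

ln(t − 10) = (210 + 305.0) / 138.5 = 3.7184.
t − 10 = e^3.7184 = 41.199, so t = 51.199.
T = 100·t = 5120 K → 5100 K to the nearest 100 K.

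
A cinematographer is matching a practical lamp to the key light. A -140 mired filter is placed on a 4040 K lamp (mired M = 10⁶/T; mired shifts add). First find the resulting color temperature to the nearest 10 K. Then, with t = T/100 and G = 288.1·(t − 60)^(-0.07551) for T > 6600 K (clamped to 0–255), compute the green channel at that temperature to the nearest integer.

221

M_in = 10⁶/4040 = 247.52; M_out = 247.52 + (-140) = 107.52.
T_out = 10⁶/107.52 = 9300.2 K → 9300 K; t = 93.
G = 288.1·(93 − 60)^(-0.07551) = 288.1·33^(-0.07551) = 288.1·0.76796 = 221.248.
Rounded: 221.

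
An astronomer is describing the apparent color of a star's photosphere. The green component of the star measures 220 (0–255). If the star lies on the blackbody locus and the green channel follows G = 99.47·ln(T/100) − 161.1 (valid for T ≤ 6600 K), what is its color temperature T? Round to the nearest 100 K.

4600 K

ln t = (220 + 161.1) / 99.47 = 3.8313.
t = e^3.8313 = 46.123.
T = 100·t = 4612 K → 4600 K to the nearest 100 K.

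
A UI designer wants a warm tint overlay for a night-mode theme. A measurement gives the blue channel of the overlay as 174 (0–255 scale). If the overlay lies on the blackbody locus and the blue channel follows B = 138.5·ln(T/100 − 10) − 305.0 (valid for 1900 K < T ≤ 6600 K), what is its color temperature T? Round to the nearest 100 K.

4200 K

ln(t − 10) = (174 + 305.0) / 138.5 = 3.4585.
t − 10 = e^3.4585 = 31.769, so t = 41.769.
T = 100·t = 4177 K → 4200 K to the nearest 100 K.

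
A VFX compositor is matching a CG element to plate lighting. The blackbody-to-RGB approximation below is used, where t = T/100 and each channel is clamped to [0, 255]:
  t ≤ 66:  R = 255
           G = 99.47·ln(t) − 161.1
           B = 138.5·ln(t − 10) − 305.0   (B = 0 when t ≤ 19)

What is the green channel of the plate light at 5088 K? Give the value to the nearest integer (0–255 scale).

t = 5088/100 = 50.88; the t ≤ 66 branch applies.
G = 99.47·ln 50.88 − 161.1 = 99.47·3.9295 − 161.1 = 229.764.
Rounded: 230.

230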